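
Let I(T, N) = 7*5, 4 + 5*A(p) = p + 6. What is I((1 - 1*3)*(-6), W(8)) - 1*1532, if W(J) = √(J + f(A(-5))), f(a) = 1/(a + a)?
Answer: -1497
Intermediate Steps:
A(p) = ⅖ + p/5 (A(p) = -⅘ + (p + 6)/5 = -⅘ + (6 + p)/5 = -⅘ + (6/5 + p/5) = ⅖ + p/5)
f(a) = 1/(2*a)
W(J) = √(-⅚ + J) (W(J) = √(J + 1/(2*(⅖ + (⅕)*(-5)))) = √(J + 1/(2*(⅖ - 1))) = √(J + 1/(2*(-⅗))) = √(J + (½)*(-5/3)) = √(J - ⅚) = √(-⅚ + J))
I(T, N) = 35
I((1 - 1*3)*(-6), W(8)) - 1*1532 = 35 - 1*1532 = 35 - 1532 = -1497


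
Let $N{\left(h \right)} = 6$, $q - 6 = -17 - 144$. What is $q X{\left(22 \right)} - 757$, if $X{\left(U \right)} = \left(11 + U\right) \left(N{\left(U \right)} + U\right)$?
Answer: $-143977$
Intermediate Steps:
$q = -155$ ($q = 6 - 161 = -155$)
$X{\left(U \right)} = \left(6 + U\right) \left(11 + U\right)$ ($X{\left(U \right)} = \left(11 + U\right) \left(6 + U\right) = \left(6 + U\right) \left(11 + U\right)$)
$q X{\left(22 \right)} - 757 = - 155 \left(66 + 22^{2} + 17 \cdot 22\right) - 757 = - 155 \left(66 + 484 + 374\right) - 757 = \left(-155\right) 924 - 757 = -143220 - 757 = -143977$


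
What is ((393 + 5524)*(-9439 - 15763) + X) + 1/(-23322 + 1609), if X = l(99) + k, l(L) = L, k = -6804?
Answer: -3237993226508/21713 ≈ -1.4913e+8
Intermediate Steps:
X = -6705 (X = 99 - 6804 = -6705)
((393 + 5524)*(-9439 - 15763) + X) + 1/(-23322 + 1609) = ((393 + 5524)*(-9439 - 15763) - 6705) + 1/(-23322 + 1609) = (5917*(-25202) - 6705) + 1/(-21713) = (-149120234 - 6705) - 1/21713 = -149126939 - 1/21713 = -3237993226508/21713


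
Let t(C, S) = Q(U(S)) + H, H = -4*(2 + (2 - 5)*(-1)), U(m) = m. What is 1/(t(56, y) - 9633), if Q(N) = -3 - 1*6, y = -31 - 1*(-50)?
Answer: -1/9662 ≈ -0.00010350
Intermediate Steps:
y = 19 (y = -31 + 50 = 19)
Q(N) = -9 (Q(N) = -3 - 6 = -9)
H = -20 (H = -4*(2 - 3*(-1)) = -4*(2 + 3) = -4*5 = -20)
t(C, S) = -29 (t(C, S) = -9 - 20 = -29)
1/(t(56, y) - 9633) = 1/(-29 - 9633) = 1/(-9662) = -1/9662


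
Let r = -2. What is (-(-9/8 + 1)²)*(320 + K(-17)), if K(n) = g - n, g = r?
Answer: -335/64 ≈ -5.2344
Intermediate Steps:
g = -2
K(n) = -2 - n
(-(-9/8 + 1)²)*(320 + K(-17)) = (-(-9/8 + 1)²)*(320 + (-2 - 1*(-17))) = (-(-9*⅛ + 1)²)*(320 + (-2 + 17)) = (-(-9/8 + 1)²)*(320 + 15) = -(-⅛)²*335 = -1*1/64*335 = -1/64*335 = -335/64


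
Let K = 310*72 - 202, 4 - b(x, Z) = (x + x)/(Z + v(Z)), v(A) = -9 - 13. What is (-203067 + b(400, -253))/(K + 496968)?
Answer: -2233661/5709946 ≈ -0.39119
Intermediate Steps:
v(A) = -22
b(x, Z) = 4 - 2*x/(-22 + Z) (b(x, Z) = 4 - (x + x)/(Z - 22) = 4 - 2*x/(-22 + Z))
K = 22118 (K = 22320 - 202 = 22118)
(-203067 + b(400, -253))/(K + 496968) = (-203067 + 2*(-44 - 1*400 + 2*(-253))/(-22 - 253))/(22118 + 496968) = (-203067 + 2*(-44 - 400 - 506)/(-275))/519086 = (-203067 + 2*(-1/275)*(-950))*(1/519086) = (-203067 + 76/11)*(1/519086) = -2233661/11*1/519086 = -2233661/5709946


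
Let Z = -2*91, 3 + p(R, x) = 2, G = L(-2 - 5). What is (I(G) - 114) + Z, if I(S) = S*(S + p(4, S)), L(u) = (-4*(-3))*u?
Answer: 6844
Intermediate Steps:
L(u) = 12*u
G = -84 (G = 12*(-2 - 5) = 12*(-7) = -84)
p(R, x) = -1 (p(R, x) = -3 + 2 = -1)
Z = -182
I(S) = S*(-1 + S) (I(S) = S*(S - 1) = S*(-1 + S))
(I(G) - 114) + Z = (-84*(-1 - 84) - 114) - 182 = (-84*(-85) - 114) - 182 = (7140 - 114) - 182 = 7026 - 182 = 6844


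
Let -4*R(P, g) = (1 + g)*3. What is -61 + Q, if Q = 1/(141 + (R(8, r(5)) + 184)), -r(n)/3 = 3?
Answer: -20190/331 ≈ -60.997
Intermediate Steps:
r(n) = -9 (r(n) = -3*3 = -9)
R(P, g) = -3/4 - 3*g/4 (R(P, g) = -(1 + g)*3/4 = -(3 + 3*g)/4 = -3/4 - 3*g/4)
Q = 1/331 (Q = 1/(141 + ((-3/4 - 3/4*(-9)) + 184)) = 1/(141 + ((-3/4 + 27/4) + 184)) = 1/(141 + (6 + 184)) = 1/(141 + 190) = 1/331 ≈ 0.0030211)
-61 + Q = -61 + 1/331 = -20190/331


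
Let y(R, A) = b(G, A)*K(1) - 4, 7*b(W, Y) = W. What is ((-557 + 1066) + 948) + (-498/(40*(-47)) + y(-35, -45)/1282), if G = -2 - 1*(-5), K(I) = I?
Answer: 6146410973/4217780 ≈ 1457.3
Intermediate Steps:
G = 3 (G = -2 + 5 = 3)
b(W, Y) = W/7
y(R, A) = -25/7 (y(R, A) = ((1/7)*3)*1 - 4 = (3/7)*1 - 4 = 3/7 - 4 = -25/7)
((-557 + 1066) + 948) + (-498/(40*(-47)) + y(-35, -45)/1282) = ((-557 + 1066) + 948) + (-498/(40*(-47)) - 25/7/1282) = (509 + 948) + (-498/(-1880) - 25/7*1/1282) = 1457 + (-498*(-1/1880) - 25/8974) = 1457 + (249/940 - 25/8974) = 1457 + 1105513/4217780 = 6146410973/4217780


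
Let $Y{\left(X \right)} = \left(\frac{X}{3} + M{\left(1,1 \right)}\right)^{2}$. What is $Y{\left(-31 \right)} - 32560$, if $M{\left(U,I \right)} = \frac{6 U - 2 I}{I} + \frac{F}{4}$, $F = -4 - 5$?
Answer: $- \frac{4678031}{144} \approx -32486.0$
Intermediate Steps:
$F = -9$ ($F = -4 - 5 = -9$)
$M{\left(U,I \right)} = - \frac{9}{4} + \frac{- 2 I + 6 U}{I}$ ($M{\left(U,I \right)} = \frac{6 U - 2 I}{I} - \frac{9}{4} = \frac{- 2 I + 6 U}{I} - \frac{9}{4} = - \frac{9}{4} + \frac{- 2 I + 6 U}{I}$)
$Y{\left(X \right)} = \left(\frac{7}{4} + \frac{X}{3}\right)^{2}$ ($Y{\left(X \right)} = \left(\frac{X}{3} - \left(\frac{17}{4} - \frac{6}{1}\right)\right)^{2} = \left(X \frac{1}{3} - \left(\frac{17}{4} - 6\right)\right)^{2} = \left(\frac{X}{3} + \left(- \frac{17}{4} + 6\right)\right)^{2} = \left(\frac{X}{3} + \frac{7}{4}\right)^{2} = \left(\frac{7}{4} + \frac{X}{3}\right)^{2}$)
$Y{\left(-31 \right)} - 32560 = \frac{\left(21 + 4 \left(-31\right)\right)^{2}}{144} - 32560 = \frac{\left(21 - 124\right)^{2}}{144} - 32560 = \frac{\left(-103\right)^{2}}{144} - 32560 = \frac{1}{144} \cdot 10609 - 32560 = \frac{10609}{144} - 32560 = - \frac{4678031}{144}$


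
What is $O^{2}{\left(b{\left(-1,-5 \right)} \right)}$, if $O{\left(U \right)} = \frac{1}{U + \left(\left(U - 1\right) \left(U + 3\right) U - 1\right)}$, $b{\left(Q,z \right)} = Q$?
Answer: $\frac{1}{4} \approx 0.25$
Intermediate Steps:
$O{\left(U \right)} = \frac{1}{-1 + U + U \left(-1 + U\right) \left(3 + U\right)}$ ($O{\left(U \right)} = \frac{1}{U + \left(\left(-1 + U\right) \left(3 + U\right) U - 1\right)} = \frac{1}{U + \left(U \left(-1 + U\right) \left(3 + U\right) - 1\right)} = \frac{1}{U + \left(-1 + U \left(-1 + U\right) \left(3 + U\right)\right)} = \frac{1}{-1 + U + U \left(-1 + U\right) \left(3 + U\right)}$)
$O^{2}{\left(b{\left(-1,-5 \right)} \right)} = \left(\frac{1}{-1 + \left(-1\right)^{3} - -2 + 2 \left(-1\right)^{2}}\right)^{2} = \left(\frac{1}{-1 - 1 + 2 + 2 \cdot 1}\right)^{2} = \left(\frac{1}{-1 - 1 + 2 + 2}\right)^{2} = \left(\frac{1}{2}\right)^{2} = \frac{1}{4}$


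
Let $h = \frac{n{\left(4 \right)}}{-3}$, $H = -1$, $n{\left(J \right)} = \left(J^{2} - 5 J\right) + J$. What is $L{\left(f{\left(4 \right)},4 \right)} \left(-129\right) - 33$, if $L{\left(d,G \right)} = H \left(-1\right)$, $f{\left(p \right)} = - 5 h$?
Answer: $-162$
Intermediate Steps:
$n{\left(J \right)} = J^{2} - 4 J$
$h = 0$ ($h = \frac{4 \left(-4 + 4\right)}{-3} = 4 \cdot 0 \left(- \frac{1}{3}\right) = 0 \left(- \frac{1}{3}\right) = 0$)
$f{\left(p \right)} = 0$ ($f{\left(p \right)} = \left(-5\right) 0 = 0$)
$L{\left(d,G \right)} = 1$ ($L{\left(d,G \right)} = \left(-1\right) \left(-1\right) = 1$)
$L{\left(f{\left(4 \right)},4 \right)} \left(-129\right) - 33 = 1 \left(-129\right) - 33 = -129 - 33 = -162$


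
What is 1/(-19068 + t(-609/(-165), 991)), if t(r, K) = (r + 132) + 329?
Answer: -55/1023182 ≈ -5.3754e-5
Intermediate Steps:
t(r, K) = 461 + r (t(r, K) = (132 + r) + 329 = 461 + r)
1/(-19068 + t(-609/(-165), 991)) = 1/(-19068 + (461 - 609/(-165))) = 1/(-19068 + (461 - 609*(-1/165))) = 1/(-19068 + (461 + 203/55)) = 1/(-19068 + 25558/55) = 1/(-1023182/55) = -55/1023182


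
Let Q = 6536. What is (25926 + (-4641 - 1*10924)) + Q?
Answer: 16897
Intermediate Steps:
(25926 + (-4641 - 1*10924)) + Q = (25926 + (-4641 - 1*10924)) + 6536 = (25926 + (-4641 - 10924)) + 6536 = (25926 - 15565) + 6536 = 10361 + 6536 = 16897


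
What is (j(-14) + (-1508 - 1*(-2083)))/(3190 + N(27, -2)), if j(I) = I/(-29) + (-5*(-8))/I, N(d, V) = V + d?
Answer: 116243/652645 ≈ 0.17811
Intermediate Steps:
j(I) = 40/I - I/29 (j(I) = I*(-1/29) + 40/I = -I/29 + 40/I = 40/I - I/29)
(j(-14) + (-1508 - 1*(-2083)))/(3190 + N(27, -2)) = ((40/(-14) - 1/29*(-14)) + (-1508 - 1*(-2083)))/(3190 + (-2 + 27)) = ((40*(-1/14) + 14/29) + (-1508 + 2083))/(3190 + 25) = ((-20/7 + 14/29) + 575)/3215 = (-482/203 + 575)*(1/3215) = (116243/203)*(1/3215) = 116243/652645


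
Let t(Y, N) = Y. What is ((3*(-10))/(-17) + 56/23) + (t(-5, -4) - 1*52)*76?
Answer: -1692170/391 ≈ -4327.8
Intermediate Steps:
((3*(-10))/(-17) + 56/23) + (t(-5, -4) - 1*52)*76 = ((3*(-10))/(-17) + 56/23) + (-5 - 1*52)*76 = (-30*(-1/17) + 56*(1/23)) + (-5 - 52)*76 = (30/17 + 56/23) - 57*76 = 1642/391 - 4332 = -1692170/391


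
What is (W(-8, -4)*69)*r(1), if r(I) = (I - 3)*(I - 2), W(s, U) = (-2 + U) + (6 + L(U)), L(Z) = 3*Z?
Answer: -1656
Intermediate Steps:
W(s, U) = 4 + 4*U (W(s, U) = (-2 + U) + (6 + 3*U) = 4 + 4*U)
r(I) = (-3 + I)*(-2 + I)
(W(-8, -4)*69)*r(1) = ((4 + 4*(-4))*69)*(6 + 1**2 - 5*1) = ((4 - 16)*69)*(6 + 1 - 5) = -12*69*2 = -828*2 = -1656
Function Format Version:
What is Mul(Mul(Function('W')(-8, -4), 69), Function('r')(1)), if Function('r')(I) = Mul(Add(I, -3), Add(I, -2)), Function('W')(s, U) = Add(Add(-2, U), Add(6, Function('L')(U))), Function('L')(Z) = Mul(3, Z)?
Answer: -1656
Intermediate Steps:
Function('W')(s, U) = Add(4, Mul(4, U)) (Function('W')(s, U) = Add(Add(-2, U), Add(6, Mul(3, U))) = Add(4, Mul(4, U)))
Function('r')(I) = Mul(Add(-3, I), Add(-2, I))
Mul(Mul(Function('W')(-8, -4), 69), Function('r')(1)) = Mul(Mul(Add(4, Mul(4, -4)), 69), Add(6, Pow(1, 2), Mul(-5, 1))) = Mul(Mul(Add(4, -16), 69), Add(6, 1, -5)) = Mul(Mul(-12, 69), 2) = Mul(-828, 2) = -1656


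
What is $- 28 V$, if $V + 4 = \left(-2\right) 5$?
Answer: $392$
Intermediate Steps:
$V = -14$ ($V = -4 - 10 = -14$)
$- 28 V = \left(-28\right) \left(-14\right) = 392$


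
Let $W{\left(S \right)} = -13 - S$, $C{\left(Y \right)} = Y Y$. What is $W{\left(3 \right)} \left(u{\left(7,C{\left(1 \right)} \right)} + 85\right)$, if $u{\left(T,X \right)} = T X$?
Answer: $-1472$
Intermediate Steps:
$C{\left(Y \right)} = Y^{2}$
$W{\left(3 \right)} \left(u{\left(7,C{\left(1 \right)} \right)} + 85\right) = \left(-13 - 3\right) \left(7 \cdot 1^{2} + 85\right) = \left(-13 - 3\right) \left(7 \cdot 1 + 85\right) = - 16 \left(7 + 85\right) = \left(-16\right) 92 = -1472$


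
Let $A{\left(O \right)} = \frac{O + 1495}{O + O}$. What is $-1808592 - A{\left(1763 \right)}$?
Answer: $- \frac{3188549325}{1763} \approx -1.8086 \cdot 10^{6}$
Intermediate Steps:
$A{\left(O \right)} = \frac{1495 + O}{2 O}$
$-1808592 - A{\left(1763 \right)} = -1808592 - \frac{1495 + 1763}{2 \cdot 1763} = -1808592 - \frac{1}{2} \cdot \frac{1}{1763} \cdot 3258 = -1808592 - \frac{1629}{1763} = - \frac{3188549325}{1763}$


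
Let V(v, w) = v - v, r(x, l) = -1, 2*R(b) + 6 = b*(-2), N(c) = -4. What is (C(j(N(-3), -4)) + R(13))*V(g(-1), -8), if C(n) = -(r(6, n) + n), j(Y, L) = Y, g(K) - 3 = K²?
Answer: 0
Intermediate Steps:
g(K) = 3 + K²
R(b) = -3 - b (R(b) = -3 + (b*(-2))/2 = -3 + (-2*b)/2 = -3 - b)
C(n) = 1 - n (C(n) = -(-1 + n) = 1 - n)
V(v, w) = 0
(C(j(N(-3), -4)) + R(13))*V(g(-1), -8) = ((1 - 1*(-4)) + (-3 - 1*13))*0 = ((1 + 4) + (-3 - 13))*0 = (5 - 16)*0 = -11*0 = 0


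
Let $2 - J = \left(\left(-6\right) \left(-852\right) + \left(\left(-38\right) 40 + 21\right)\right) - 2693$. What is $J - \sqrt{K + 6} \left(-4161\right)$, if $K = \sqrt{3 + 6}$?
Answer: $11565$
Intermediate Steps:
$K = 3$ ($K = \sqrt{9} = 3$)
$J = -918$ ($J = 2 - \left(\left(\left(-6\right) \left(-852\right) + \left(\left(-38\right) 40 + 21\right)\right) - 2693\right) = 2 - \left(\left(5112 + \left(-1520 + 21\right)\right) - 2693\right) = 2 - \left(\left(5112 - 1499\right) - 2693\right) = 2 - \left(3613 - 2693\right) = 2 - 920 = -918$)
$J - \sqrt{K + 6} \left(-4161\right) = -918 - \sqrt{3 + 6} \left(-4161\right) = -918 - \sqrt{9} \left(-4161\right) = -918 - 3 \left(-4161\right) = -918 - -12483 = -918 + 12483 = 11565$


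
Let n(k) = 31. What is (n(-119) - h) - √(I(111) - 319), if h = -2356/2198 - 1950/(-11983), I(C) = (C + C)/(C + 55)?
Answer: 420221751/13169317 - I*√2188378/83 ≈ 31.909 - 17.823*I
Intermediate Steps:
I(C) = 2*C/(55 + C) (I(C) = (2*C)/(55 + C) = 2*C/(55 + C))
h = -11972924/13169317 (h = -2356*1/2198 - 1950*(-1/11983) = -1178/1099 + 1950/11983 = -11972924/13169317 ≈ -0.90915)
(n(-119) - h) - √(I(111) - 319) = (31 - 1*(-11972924/13169317)) - √(2*111/(55 + 111) - 319) = (31 + 11972924/13169317) - √(2*111/166 - 319) = 420221751/13169317 - √(2*111*(1/166) - 319) = 420221751/13169317 - √(111/83 - 319) = 420221751/13169317 - √(-26366/83) = 420221751/13169317 - I*√2188378/83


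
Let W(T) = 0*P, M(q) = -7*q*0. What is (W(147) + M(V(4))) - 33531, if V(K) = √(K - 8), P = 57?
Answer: -33531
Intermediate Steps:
V(K) = √(-8 + K)
M(q) = 0
W(T) = 0 (W(T) = 0*57 = 0)
(W(147) + M(V(4))) - 33531 = (0 + 0) - 33531 = 0 - 33531 = -33531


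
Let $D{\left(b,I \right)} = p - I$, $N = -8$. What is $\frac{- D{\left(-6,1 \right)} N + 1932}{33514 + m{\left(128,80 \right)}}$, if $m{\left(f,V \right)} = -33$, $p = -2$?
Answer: $\frac{1908}{33481} \approx 0.056988$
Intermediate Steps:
$D{\left(b,I \right)} = -2 - I$
$\frac{- D{\left(-6,1 \right)} N + 1932}{33514 + m{\left(128,80 \right)}} = \frac{- (-2 - 1) \left(-8\right) + 1932}{33514 - 33} = \frac{- (-2 - 1) \left(-8\right) + 1932}{33481} = \left(\left(-1\right) \left(-3\right) \left(-8\right) + 1932\right) \frac{1}{33481} = \left(3 \left(-8\right) + 1932\right) \frac{1}{33481} = \left(-24 + 1932\right) \frac{1}{33481} = 1908 \cdot \frac{1}{33481} = \frac{1908}{33481}$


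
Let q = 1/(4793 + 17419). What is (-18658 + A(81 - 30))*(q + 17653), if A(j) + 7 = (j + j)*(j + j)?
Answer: -3239207798057/22212 ≈ -1.4583e+8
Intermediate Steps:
q = 1/22212 ≈ 4.5021e-5
A(j) = -7 + 4*j² (A(j) = -7 + (j + j)*(j + j) = -7 + (2*j)*(2*j) = -7 + 4*j²)
(-18658 + A(81 - 30))*(q + 17653) = (-18658 + (-7 + 4*(81 - 30)²))*(1/22212 + 17653) = (-18658 + (-7 + 4*51²))*(392108437/22212) = (-18658 + (-7 + 4*2601))*(392108437/22212) = (-18658 + (-7 + 10404))*(392108437/22212) = (-18658 + 10397)*(392108437/22212) = -8261*392108437/22212 = -3239207798057/22212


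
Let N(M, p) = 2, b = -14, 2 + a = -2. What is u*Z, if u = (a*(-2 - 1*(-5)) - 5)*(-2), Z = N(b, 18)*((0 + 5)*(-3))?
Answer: -1020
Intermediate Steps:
a = -4 (a = -2 - 2 = -4)
Z = -30 (Z = 2*((0 + 5)*(-3)) = 2*(5*(-3)) = 2*(-15) = -30)
u = 34 (u = (-4*(-2 - 1*(-5)) - 5)*(-2) = (-4*(-2 + 5) - 5)*(-2) = (-4*3 - 5)*(-2) = (-12 - 5)*(-2) = -17*(-2) = 34)
u*Z = 34*(-30) = -1020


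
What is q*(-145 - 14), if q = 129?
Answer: -20511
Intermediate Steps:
q*(-145 - 14) = 129*(-145 - 14) = 129*(-159) = -20511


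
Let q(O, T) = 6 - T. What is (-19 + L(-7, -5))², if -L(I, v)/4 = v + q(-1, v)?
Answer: 1849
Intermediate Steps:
L(I, v) = -24 (L(I, v) = -4*(v + (6 - v)) = -4*6 = -24)
(-19 + L(-7, -5))² = (-19 - 24)² = (-43)² = 1849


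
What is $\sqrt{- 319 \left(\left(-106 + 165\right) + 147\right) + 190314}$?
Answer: $10 \sqrt{1246} \approx 352.99$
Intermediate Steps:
$\sqrt{- 319 \left(\left(-106 + 165\right) + 147\right) + 190314} = \sqrt{- 319 \left(59 + 147\right) + 190314} = \sqrt{\left(-319\right) 206 + 190314} = \sqrt{-65714 + 190314} = \sqrt{124600} = 10 \sqrt{1246}$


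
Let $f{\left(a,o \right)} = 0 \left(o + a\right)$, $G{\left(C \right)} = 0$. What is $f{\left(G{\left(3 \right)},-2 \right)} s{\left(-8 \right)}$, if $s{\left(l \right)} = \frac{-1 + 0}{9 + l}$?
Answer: $0$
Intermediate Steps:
$f{\left(a,o \right)} = 0$ ($f{\left(a,o \right)} = 0 \left(a + o\right) = 0$)
$s{\left(l \right)} = - \frac{1}{9 + l}$
$f{\left(G{\left(3 \right)},-2 \right)} s{\left(-8 \right)} = 0 \left(- \frac{1}{9 - 8}\right) = 0 \left(- 1^{-1}\right) = 0 \left(\left(-1\right) 1\right) = 0 \left(-1\right) = 0$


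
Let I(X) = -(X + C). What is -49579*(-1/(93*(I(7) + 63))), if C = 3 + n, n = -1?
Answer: 49579/5022 ≈ 9.8724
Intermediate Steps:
C = 2 (C = 3 - 1 = 2)
I(X) = -2 - X (I(X) = -(X + 2) = -(2 + X) = -2 - X)
-49579*(-1/(93*(I(7) + 63))) = -49579*(-1/(93*((-2 - 1*7) + 63))) = -49579*(-1/(93*((-2 - 7) + 63))) = -49579*(-1/(93*(-9 + 63))) = -49579/(54*(-93)) = -49579/(-5022) = -49579*(-1/5022) = 49579/5022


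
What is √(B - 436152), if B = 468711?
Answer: √32559 ≈ 180.44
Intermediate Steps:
√(B - 436152) = √(468711 - 436152) = √32559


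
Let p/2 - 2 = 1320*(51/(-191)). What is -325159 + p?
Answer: -62239245/191 ≈ -3.2586e+5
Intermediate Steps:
p = -133876/191 (p = 4 + 2*(1320*(51/(-191))) = 4 + 2*(1320*(51*(-1/191))) = 4 + 2*(1320*(-51/191)) = 4 + 2*(-67320/191) = 4 - 134640/191 = -133876/191 ≈ -700.92)
-325159 + p = -325159 - 133876/191 = -62239245/191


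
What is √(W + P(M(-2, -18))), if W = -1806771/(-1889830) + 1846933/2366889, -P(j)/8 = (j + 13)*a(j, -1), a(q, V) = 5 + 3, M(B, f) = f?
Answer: √6437265453402102460742773830/4473017838870 ≈ 17.937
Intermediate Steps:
a(q, V) = 8
P(j) = -832 - 64*j (P(j) = -8*(j + 13)*8 = -8*(13 + j)*8 = -8*(104 + 8*j) = -832 - 64*j)
W = 7766815796809/4473017838870 (W = -1806771*(-1/1889830) + 1846933*(1/2366889) = 1806771/1889830 + 1846933/2366889 = 7766815796809/4473017838870 ≈ 1.7364)
√(W + P(M(-2, -18))) = √(7766815796809/4473017838870 + (-832 - 64*(-18))) = √(7766815796809/4473017838870 + (-832 + 1152)) = √(7766815796809/4473017838870 + 320) = √(1439132524235209/4473017838870) = √6437265453402102460742773830/4473017838870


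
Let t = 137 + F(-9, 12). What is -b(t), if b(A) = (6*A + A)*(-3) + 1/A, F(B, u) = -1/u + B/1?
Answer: 16493527/6140 ≈ 2686.2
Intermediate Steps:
F(B, u) = B - 1/u (F(B, u) = -1/u + B*1 = -1/u + B = B - 1/u)
t = 1535/12 (t = 137 + (-9 - 1/12) = 137 - 109/12 = 1535/12 ≈ 127.92)
b(A) = 1/A - 21*A (b(A) = (7*A)*(-3) + 1/A = -21*A + 1/A = 1/A - 21*A)
-b(t) = -(1/(1535/12) - 21*1535/12) = -(12/1535 - 10745/4) = -1*(-16493527/6140) = 16493527/6140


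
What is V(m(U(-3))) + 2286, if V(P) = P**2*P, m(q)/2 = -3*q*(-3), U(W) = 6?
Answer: 1261998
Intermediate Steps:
m(q) = 18*q (m(q) = 2*(-3*q*(-3)) = 2*(9*q) = 18*q)
V(P) = P**3
V(m(U(-3))) + 2286 = (18*6)**3 + 2286 = 108**3 + 2286 = 1259712 + 2286 = 1261998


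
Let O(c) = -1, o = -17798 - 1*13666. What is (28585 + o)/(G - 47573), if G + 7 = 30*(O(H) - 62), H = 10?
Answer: 2879/49470 ≈ 0.058197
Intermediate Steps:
o = -31464 (o = -17798 - 13666 = -31464)
G = -1897 (G = -7 + 30*(-1 - 62) = -7 + 30*(-63) = -7 - 1890 = -1897)
(28585 + o)/(G - 47573) = (28585 - 31464)/(-1897 - 47573) = -2879/(-49470) = -2879*(-1/49470) = 2879/49470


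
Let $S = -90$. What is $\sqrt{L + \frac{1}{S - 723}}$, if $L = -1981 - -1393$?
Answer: $\frac{i \sqrt{388650585}}{813} \approx 24.249 i$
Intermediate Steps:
$L = -588$ ($L = -1981 + 1393 = -588$)
$\sqrt{L + \frac{1}{S - 723}} = \sqrt{-588 + \frac{1}{-90 - 723}} = \sqrt{-588 + \frac{1}{-813}} = \sqrt{-588 - \frac{1}{813}} = \sqrt{- \frac{478045}{813}} = \frac{i \sqrt{388650585}}{813}$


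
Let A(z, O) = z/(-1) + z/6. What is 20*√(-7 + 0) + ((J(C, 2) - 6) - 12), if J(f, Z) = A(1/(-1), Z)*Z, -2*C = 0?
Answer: -49/3 + 20*I*√7 ≈ -16.333 + 52.915*I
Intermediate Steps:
C = 0 (C = -½*0 = 0)
A(z, O) = -5*z/6 (A(z, O) = z*(-1) + z*(⅙) = -z + z/6 = -5*z/6)
J(f, Z) = 5*Z/6 (J(f, Z) = (-⅚/(-1))*Z = (-⅚*(-1))*Z = 5*Z/6)
20*√(-7 + 0) + ((J(C, 2) - 6) - 12) = 20*√(-7 + 0) + (((⅚)*2 - 6) - 12) = 20*√(-7) + ((5/3 - 6) - 12) = 20*(I*√7) + (-13/3 - 12) = 20*I*√7 - 49/3 = -49/3 + 20*I*√7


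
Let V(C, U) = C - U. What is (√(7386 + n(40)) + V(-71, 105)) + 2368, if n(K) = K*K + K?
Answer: 2192 + √9026 ≈ 2287.0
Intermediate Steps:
n(K) = K + K² (n(K) = K² + K = K + K²)
(√(7386 + n(40)) + V(-71, 105)) + 2368 = (√(7386 + 40*(1 + 40)) + (-71 - 1*105)) + 2368 = (√(7386 + 40*41) + (-71 - 105)) + 2368 = (√(7386 + 1640) - 176) + 2368 = (√9026 - 176) + 2368 = (-176 + √9026) + 2368 = 2192 + √9026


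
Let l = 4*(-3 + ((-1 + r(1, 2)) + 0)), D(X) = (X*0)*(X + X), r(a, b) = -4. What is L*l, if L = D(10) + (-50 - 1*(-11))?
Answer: 1248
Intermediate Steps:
D(X) = 0 (D(X) = 0*(2*X) = 0)
l = -32 (l = 4*(-3 + ((-1 - 4) + 0)) = 4*(-3 + (-5 + 0)) = 4*(-3 - 5) = 4*(-8) = -32)
L = -39 (L = 0 + (-50 - 1*(-11)) = 0 + (-50 + 11) = 0 - 39 = -39)
L*l = -39*(-32) = 1248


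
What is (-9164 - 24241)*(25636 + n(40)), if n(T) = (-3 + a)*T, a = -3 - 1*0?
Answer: -848353380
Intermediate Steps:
a = -3 (a = -3 + 0 = -3)
n(T) = -6*T (n(T) = (-3 - 3)*T = -6*T)
(-9164 - 24241)*(25636 + n(40)) = (-9164 - 24241)*(25636 - 6*40) = -33405*(25636 - 240) = -33405*25396 = -848353380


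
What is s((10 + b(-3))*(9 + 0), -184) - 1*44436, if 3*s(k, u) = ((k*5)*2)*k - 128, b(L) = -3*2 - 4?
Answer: -133436/3 ≈ -44479.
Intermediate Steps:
b(L) = -10 (b(L) = -6 - 4 = -10)
s(k, u) = -128/3 + 10*k²/3 (s(k, u) = (((k*5)*2)*k - 128)/3 = (((5*k)*2)*k - 128)/3 = ((10*k)*k - 128)/3 = (10*k² - 128)/3 = (-128 + 10*k²)/3 = -128/3 + 10*k²/3)
s((10 + b(-3))*(9 + 0), -184) - 1*44436 = (-128/3 + 10*((10 - 10)*(9 + 0))²/3) - 1*44436 = (-128/3 + 10*(0*9)²/3) - 44436 = (-128/3 + (10/3)*0²) - 44436 = (-128/3 + (10/3)*0) - 44436 = (-128/3 + 0) - 44436 = -128/3 - 44436 = -133436/3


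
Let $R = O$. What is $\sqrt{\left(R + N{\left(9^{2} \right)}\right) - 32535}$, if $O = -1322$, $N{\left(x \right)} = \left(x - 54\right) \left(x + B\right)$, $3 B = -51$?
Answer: $19 i \sqrt{89} \approx 179.25 i$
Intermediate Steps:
$B = -17$ ($B = \frac{1}{3} \left(-51\right) = -17$)
$N{\left(x \right)} = \left(-54 + x\right) \left(-17 + x\right)$ ($N{\left(x \right)} = \left(x - 54\right) \left(x - 17\right) = \left(-54 + x\right) \left(-17 + x\right)$)
$R = -1322$
$\sqrt{\left(R + N{\left(9^{2} \right)}\right) - 32535} = \sqrt{\left(-1322 + \left(918 + \left(9^{2}\right)^{2} - 71 \cdot 9^{2}\right)\right) - 32535} = \sqrt{\left(-1322 + \left(918 + 81^{2} - 5751\right)\right) - 32535} = \sqrt{\left(-1322 + \left(918 + 6561 - 5751\right)\right) - 32535} = \sqrt{\left(-1322 + 1728\right) - 32535} = \sqrt{406 - 32535} = \sqrt{-32129} = 19 i \sqrt{89}$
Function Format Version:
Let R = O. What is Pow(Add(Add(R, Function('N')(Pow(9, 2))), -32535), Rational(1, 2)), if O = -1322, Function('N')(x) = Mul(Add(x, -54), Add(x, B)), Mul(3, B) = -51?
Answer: Mul(19, I, Pow(89, Rational(1, 2))) ≈ Mul(179.25, I)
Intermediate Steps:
B = -17 (B = Mul(Rational(1, 3), -51) = -17)
Function('N')(x) = Mul(Add(-54, x), Add(-17, x)) (Function('N')(x) = Mul(Add(x, -54), Add(x, -17)) = Mul(Add(-54, x), Add(-17, x)))
R = -1322
Pow(Add(Add(R, Function('N')(Pow(9, 2))), -32535), Rational(1, 2)) = Pow(Add(Add(-1322, Add(918, Pow(Pow(9, 2), 2), Mul(-71, Pow(9, 2)))), -32535), Rational(1, 2)) = Pow(Add(Add(-1322, Add(918, Pow(81, 2), Mul(-71, 81))), -32535), Rational(1, 2)) = Pow(Add(Add(-1322, Add(918, 6561, -5751)), -32535), Rational(1, 2)) = Pow(Add(Add(-1322, 1728), -32535), Rational(1, 2)) = Pow(Add(406, -32535), Rational(1, 2)) = Pow(-32129, Rational(1, 2)) = Mul(19, I, Pow(89, Rational(1, 2)))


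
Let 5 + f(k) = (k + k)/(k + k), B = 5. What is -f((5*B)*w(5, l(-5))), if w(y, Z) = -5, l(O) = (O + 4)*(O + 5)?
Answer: 4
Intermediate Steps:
l(O) = (4 + O)*(5 + O)
f(k) = -4 (f(k) = -5 + (k + k)/(k + k) = -5 + (2*k)/((2*k)) = -5 + (2*k)*(1/(2*k)) = -5 + 1 = -4)
-f((5*B)*w(5, l(-5))) = -1*(-4) = 4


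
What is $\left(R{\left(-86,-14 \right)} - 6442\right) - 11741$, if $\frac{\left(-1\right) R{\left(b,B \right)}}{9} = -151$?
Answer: $-16824$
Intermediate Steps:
$R{\left(b,B \right)} = 1359$ ($R{\left(b,B \right)} = \left(-9\right) \left(-151\right) = 1359$)
$\left(R{\left(-86,-14 \right)} - 6442\right) - 11741 = \left(1359 - 6442\right) - 11741 = -5083 - 11741 = -16824$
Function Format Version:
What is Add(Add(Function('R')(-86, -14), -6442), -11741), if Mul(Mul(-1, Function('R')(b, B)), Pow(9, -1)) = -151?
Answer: -16824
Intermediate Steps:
Function('R')(b, B) = 1359 (Function('R')(b, B) = Mul(-9, -151) = 1359)
Add(Add(Function('R')(-86, -14), -6442), -11741) = Add(Add(1359, -6442), -11741) = Add(-5083, -11741) = -16824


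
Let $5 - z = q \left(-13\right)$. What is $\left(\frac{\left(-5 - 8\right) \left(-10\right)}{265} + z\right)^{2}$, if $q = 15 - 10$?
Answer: $\frac{13957696}{2809} \approx 4968.9$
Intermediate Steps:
$q = 5$ ($q = 15 - 10 = 5$)
$z = 70$ ($z = 5 - 5 \left(-13\right) = 5 - -65 = 5 + 65 = 70$)
$\left(\frac{\left(-5 - 8\right) \left(-10\right)}{265} + z\right)^{2} = \left(\frac{\left(-5 - 8\right) \left(-10\right)}{265} + 70\right)^{2} = \left(\left(-13\right) \left(-10\right) \frac{1}{265} + 70\right)^{2} = \left(130 \cdot \frac{1}{265} + 70\right)^{2} = \left(\frac{26}{53} + 70\right)^{2} = \left(\frac{3736}{53}\right)^{2} = \frac{13957696}{2809}$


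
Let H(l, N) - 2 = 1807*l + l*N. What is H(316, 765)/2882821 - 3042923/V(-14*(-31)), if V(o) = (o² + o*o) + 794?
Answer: -8465382814259/1088282224426 ≈ -7.7787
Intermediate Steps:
H(l, N) = 2 + 1807*l + N*l (H(l, N) = 2 + (1807*l + l*N) = 2 + (1807*l + N*l) = 2 + 1807*l + N*l)
V(o) = 794 + 2*o² (V(o) = (o² + o²) + 794 = 2*o² + 794 = 794 + 2*o²)
H(316, 765)/2882821 - 3042923/V(-14*(-31)) = (2 + 1807*316 + 765*316)/2882821 - 3042923/(794 + 2*(-14*(-31))²) = (2 + 571012 + 241740)*(1/2882821) - 3042923/(794 + 2*434²) = 812754*(1/2882821) - 3042923/(794 + 2*188356) = 812754/2882821 - 3042923/(794 + 376712) = 812754/2882821 - 3042923/377506 = -8465382814259/1088282224426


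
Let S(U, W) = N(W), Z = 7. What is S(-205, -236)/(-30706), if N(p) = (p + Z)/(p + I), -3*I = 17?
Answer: -687/22261850 ≈ -3.0860e-5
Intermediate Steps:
I = -17/3 (I = -⅓*17 = -17/3 ≈ -5.6667)
N(p) = (7 + p)/(-17/3 + p) (N(p) = (p + 7)/(p - 17/3) = (7 + p)/(-17/3 + p))
S(U, W) = 3*(7 + W)/(-17 + 3*W)
S(-205, -236)/(-30706) = (3*(7 - 236)/(-17 + 3*(-236)))/(-30706) = (3*(-229)/(-17 - 708))*(-1/30706) = (3*(-229)/(-725))*(-1/30706) = (3*(-1/725)*(-229))*(-1/30706) = (687/725)*(-1/30706) = -687/22261850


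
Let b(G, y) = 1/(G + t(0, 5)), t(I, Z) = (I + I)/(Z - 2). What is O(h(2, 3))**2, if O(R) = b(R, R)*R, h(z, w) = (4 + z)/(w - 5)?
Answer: 1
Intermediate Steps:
t(I, Z) = 2*I/(-2 + Z) (t(I, Z) = (2*I)/(-2 + Z) = 2*I/(-2 + Z))
b(G, y) = 1/G (b(G, y) = 1/(G + 2*0/(-2 + 5)) = 1/(G + 2*0/3) = 1/(G + 2*0*(1/3)) = 1/(G + 0) = 1/G)
h(z, w) = (4 + z)/(-5 + w)
O(R) = 1 (O(R) = R/R = 1)
O(h(2, 3))**2 = 1**2 = 1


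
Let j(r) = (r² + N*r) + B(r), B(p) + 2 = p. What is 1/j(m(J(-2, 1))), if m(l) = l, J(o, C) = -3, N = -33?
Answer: 1/103 ≈ 0.0097087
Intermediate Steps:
B(p) = -2 + p
j(r) = -2 + r² - 32*r (j(r) = (r² - 33*r) + (-2 + r) = -2 + r² - 32*r)
1/j(m(J(-2, 1))) = 1/(-2 + (-3)² - 32*(-3)) = 1/(-2 + 9 + 96) = 1/103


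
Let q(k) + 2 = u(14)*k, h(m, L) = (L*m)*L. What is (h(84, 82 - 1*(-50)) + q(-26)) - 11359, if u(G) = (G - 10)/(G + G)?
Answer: 10165759/7 ≈ 1.4523e+6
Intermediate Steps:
u(G) = (-10 + G)/(2*G) (u(G) = (-10 + G)/((2*G)) = (-10 + G)*(1/(2*G)) = (-10 + G)/(2*G))
h(m, L) = m*L**2
q(k) = -2 + k/7 (q(k) = -2 + ((1/2)*(-10 + 14)/14)*k = -2 + ((1/2)*(1/14)*4)*k = -2 + k/7)
(h(84, 82 - 1*(-50)) + q(-26)) - 11359 = (84*(82 - 1*(-50))**2 + (-2 + (1/7)*(-26))) - 11359 = (84*(82 + 50)**2 + (-2 - 26/7)) - 11359 = (84*132**2 - 40/7) - 11359 = (84*17424 - 40/7) - 11359 = (1463616 - 40/7) - 11359 = 10245272/7 - 11359 = 10165759/7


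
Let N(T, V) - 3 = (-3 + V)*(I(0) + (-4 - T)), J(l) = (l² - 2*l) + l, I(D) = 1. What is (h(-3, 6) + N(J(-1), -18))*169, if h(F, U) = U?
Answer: 19266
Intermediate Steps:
J(l) = l² - l
N(T, V) = 3 + (-3 + V)*(-3 - T) (N(T, V) = 3 + (-3 + V)*(1 + (-4 - T)) = 3 + (-3 + V)*(-3 - T))
(h(-3, 6) + N(J(-1), -18))*169 = (6 + (12 - 3*(-18) + 3*(-(-1 - 1)) - 1*(-(-1 - 1))*(-18)))*169 = (6 + (12 + 54 + 3*(-1*(-2)) - 1*(-1*(-2))*(-18)))*169 = (6 + (12 + 54 + 3*2 - 1*2*(-18)))*169 = (6 + (12 + 54 + 6 + 36))*169 = (6 + 108)*169 = 114*169 = 19266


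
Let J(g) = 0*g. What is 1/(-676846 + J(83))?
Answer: -1/676846 ≈ -1.4774e-6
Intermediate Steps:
J(g) = 0
1/(-676846 + J(83)) = 1/(-676846 + 0) = 1/(-676846) = -1/676846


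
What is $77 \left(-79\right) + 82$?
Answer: $-6001$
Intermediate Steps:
$77 \left(-79\right) + 82 = -6083 + 82 = -6001$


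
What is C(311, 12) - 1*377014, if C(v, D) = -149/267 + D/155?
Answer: -15602744281/41385 ≈ -3.7701e+5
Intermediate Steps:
C(v, D) = -149/267 + D/155 (C(v, D) = -149*1/267 + D*(1/155) = -149/267 + D/155)
C(311, 12) - 1*377014 = (-149/267 + (1/155)*12) - 1*377014 = (-149/267 + 12/155) - 377014 = -19891/41385 - 377014 = -15602744281/41385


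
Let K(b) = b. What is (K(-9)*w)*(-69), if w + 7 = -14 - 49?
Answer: -43470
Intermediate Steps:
w = -70 (w = -7 + (-14 - 49) = -7 - 63 = -70)
(K(-9)*w)*(-69) = -9*(-70)*(-69) = 630*(-69) = -43470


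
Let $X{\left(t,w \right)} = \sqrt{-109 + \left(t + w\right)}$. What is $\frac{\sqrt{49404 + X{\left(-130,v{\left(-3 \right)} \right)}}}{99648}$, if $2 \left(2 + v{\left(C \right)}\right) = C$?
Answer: $\frac{\sqrt{197616 + 2 i \sqrt{970}}}{199296} \approx 0.0022306 + 3.5154 \cdot 10^{-7} i$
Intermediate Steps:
$v{\left(C \right)} = -2 + \frac{C}{2}$
$X{\left(t,w \right)} = \sqrt{-109 + t + w}$
$\frac{\sqrt{49404 + X{\left(-130,v{\left(-3 \right)} \right)}}}{99648} = \frac{\sqrt{49404 + \sqrt{-109 - 130 + \left(-2 + \frac{1}{2} \left(-3\right)\right)}}}{99648} = \sqrt{49404 + \sqrt{-109 - 130 - \frac{7}{2}}} \cdot \frac{1}{99648} = \sqrt{49404 + \sqrt{- \frac{485}{2}}} \cdot \frac{1}{99648} = \sqrt{49404 + \frac{i \sqrt{970}}{2}} \cdot \frac{1}{99648} = \frac{\sqrt{49404 + \frac{i \sqrt{970}}{2}}}{99648}$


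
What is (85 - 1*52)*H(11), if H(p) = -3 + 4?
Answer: 33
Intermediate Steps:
H(p) = 1
(85 - 1*52)*H(11) = (85 - 1*52)*1 = (85 - 52)*1 = 33*1 = 33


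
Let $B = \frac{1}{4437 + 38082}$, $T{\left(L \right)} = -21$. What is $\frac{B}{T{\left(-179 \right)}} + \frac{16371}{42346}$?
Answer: $\frac{14617607183}{37810701054} \approx 0.3866$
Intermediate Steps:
$B = \frac{1}{42519} \approx 2.3519 \cdot 10^{-5}$
$\frac{B}{T{\left(-179 \right)}} + \frac{16371}{42346} = \frac{1}{42519 \left(-21\right)} + \frac{16371}{42346} = \frac{1}{42519} \left(- \frac{1}{21}\right) + 16371 \cdot \frac{1}{42346} = - \frac{1}{892899} + \frac{16371}{42346} = \frac{14617607183}{37810701054}$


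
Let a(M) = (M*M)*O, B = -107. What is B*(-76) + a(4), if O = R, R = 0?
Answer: 8132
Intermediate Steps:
O = 0
a(M) = 0 (a(M) = (M*M)*0 = M²*0 = 0)
B*(-76) + a(4) = -107*(-76) + 0 = 8132 + 0 = 8132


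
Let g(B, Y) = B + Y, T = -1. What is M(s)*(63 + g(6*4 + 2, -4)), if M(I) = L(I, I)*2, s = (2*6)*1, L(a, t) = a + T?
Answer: 1870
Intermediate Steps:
L(a, t) = -1 + a (L(a, t) = a - 1 = -1 + a)
s = 12 (s = 12*1 = 12)
M(I) = -2 + 2*I (M(I) = (-1 + I)*2 = -2 + 2*I)
M(s)*(63 + g(6*4 + 2, -4)) = (-2 + 2*12)*(63 + ((6*4 + 2) - 4)) = (-2 + 24)*(63 + ((24 + 2) - 4)) = 22*(63 + (26 - 4)) = 22*(63 + 22) = 22*85 = 1870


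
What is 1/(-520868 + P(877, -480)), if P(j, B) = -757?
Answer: -1/521625 ≈ -1.9171e-6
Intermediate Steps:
1/(-520868 + P(877, -480)) = 1/(-520868 - 757) = 1/(-521625) = -1/521625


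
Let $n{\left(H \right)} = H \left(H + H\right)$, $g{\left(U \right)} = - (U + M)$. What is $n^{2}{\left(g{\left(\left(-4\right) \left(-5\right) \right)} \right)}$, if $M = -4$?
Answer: $262144$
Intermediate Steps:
$g{\left(U \right)} = 4 - U$ ($g{\left(U \right)} = - (U - 4) = - (-4 + U) = 4 - U$)
$n{\left(H \right)} = 2 H^{2}$ ($n{\left(H \right)} = H 2 H = 2 H^{2}$)
$n^{2}{\left(g{\left(\left(-4\right) \left(-5\right) \right)} \right)} = \left(2 \left(4 - \left(-4\right) \left(-5\right)\right)^{2}\right)^{2} = \left(2 \left(4 - 20\right)^{2}\right)^{2} = \left(2 \left(-16\right)^{2}\right)^{2} = \left(2 \cdot 256\right)^{2} = 512^{2} = 262144$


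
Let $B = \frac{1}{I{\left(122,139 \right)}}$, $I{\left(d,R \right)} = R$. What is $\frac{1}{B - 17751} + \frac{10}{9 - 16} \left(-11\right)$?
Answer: $\frac{38773101}{2467388} \approx 15.714$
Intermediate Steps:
$B = \frac{1}{139} \approx 0.0071942$
$\frac{1}{B - 17751} + \frac{10}{9 - 16} \left(-11\right) = \frac{1}{\frac{1}{139} - 17751} + \frac{10}{9 - 16} \left(-11\right) = \frac{1}{- \frac{2467388}{139}} + \frac{10}{-7} \left(-11\right) = - \frac{139}{2467388} + 10 \left(- \frac{1}{7}\right) \left(-11\right) = - \frac{139}{2467388} - - \frac{110}{7} = - \frac{139}{2467388} + \frac{110}{7} = \frac{38773101}{2467388}$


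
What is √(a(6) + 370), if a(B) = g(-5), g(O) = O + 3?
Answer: 4*√23 ≈ 19.183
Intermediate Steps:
g(O) = 3 + O
a(B) = -2 (a(B) = 3 - 5 = -2)
√(a(6) + 370) = √(-2 + 370) = √368 = 4*√23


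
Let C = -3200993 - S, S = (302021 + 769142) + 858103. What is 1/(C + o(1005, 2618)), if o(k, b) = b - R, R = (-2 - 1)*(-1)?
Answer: -1/5127644 ≈ -1.9502e-7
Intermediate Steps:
R = 3 (R = -3*(-1) = 3)
S = 1929266 (S = 1071163 + 858103 = 1929266)
o(k, b) = -3 + b (o(k, b) = b - 1*3 = b - 3 = -3 + b)
C = -5130259 (C = -3200993 - 1*1929266 = -3200993 - 1929266 = -5130259)
1/(C + o(1005, 2618)) = 1/(-5130259 + (-3 + 2618)) = 1/(-5130259 + 2615) = 1/(-5127644) = -1/5127644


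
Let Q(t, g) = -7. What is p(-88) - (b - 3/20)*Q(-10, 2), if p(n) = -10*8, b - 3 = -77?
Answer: -11981/20 ≈ -599.05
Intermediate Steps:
b = -74 (b = 3 - 77 = -74)
p(n) = -80
p(-88) - (b - 3/20)*Q(-10, 2) = -80 - (-74 - 3/20)*(-7) = -80 - (-1483)*(-7)/20 = -80 - 1*10381/20 = -80 - 10381/20 = -11981/20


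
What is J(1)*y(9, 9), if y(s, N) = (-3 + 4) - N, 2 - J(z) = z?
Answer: -8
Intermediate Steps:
J(z) = 2 - z
y(s, N) = 1 - N
J(1)*y(9, 9) = (2 - 1*1)*(1 - 1*9) = (2 - 1)*(1 - 9) = 1*(-8) = -8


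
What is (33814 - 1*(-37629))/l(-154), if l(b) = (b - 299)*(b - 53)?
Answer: 71443/93771 ≈ 0.76189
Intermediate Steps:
l(b) = (-299 + b)*(-53 + b)
(33814 - 1*(-37629))/l(-154) = (33814 - 1*(-37629))/(15847 + (-154)² - 352*(-154)) = (33814 + 37629)/(15847 + 23716 + 54208) = 71443/93771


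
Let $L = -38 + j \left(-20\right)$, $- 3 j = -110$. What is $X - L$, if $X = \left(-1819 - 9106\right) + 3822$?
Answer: $- \frac{18995}{3} \approx -6331.7$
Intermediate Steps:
$j = \frac{110}{3}$ ($j = \left(- \frac{1}{3}\right) \left(-110\right) = \frac{110}{3} \approx 36.667$)
$X = -7103$ ($X = -10925 + 3822 = -7103$)
$L = - \frac{2314}{3}$ ($L = -38 + \frac{110}{3} \left(-20\right) = -38 - \frac{2200}{3} = - \frac{2314}{3} \approx -771.33$)
$X - L = -7103 - - \frac{2314}{3} = -7103 + \frac{2314}{3} = - \frac{18995}{3}$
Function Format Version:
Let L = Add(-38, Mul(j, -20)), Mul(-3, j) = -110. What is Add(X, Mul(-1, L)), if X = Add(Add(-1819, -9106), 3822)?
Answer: Rational(-18995, 3) ≈ -6331.7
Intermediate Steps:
j = Rational(110, 3) (j = Mul(Rational(-1, 3), -110) = Rational(110, 3) ≈ 36.667)
X = -7103 (X = Add(-10925, 3822) = -7103)
L = Rational(-2314, 3) (L = Add(-38, Mul(Rational(110, 3), -20)) = Add(-38, Rational(-2200, 3)) = Rational(-2314, 3) ≈ -771.33)
Add(X, Mul(-1, L)) = Add(-7103, Mul(-1, Rational(-2314, 3))) = Add(-7103, Rational(2314, 3)) = Rational(-18995, 3)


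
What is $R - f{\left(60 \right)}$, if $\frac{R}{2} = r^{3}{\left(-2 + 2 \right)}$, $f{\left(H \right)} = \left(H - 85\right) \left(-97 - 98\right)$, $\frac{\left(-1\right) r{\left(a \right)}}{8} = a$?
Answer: $-4875$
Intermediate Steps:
$r{\left(a \right)} = - 8 a$
$f{\left(H \right)} = 16575 - 195 H$ ($f{\left(H \right)} = \left(-85 + H\right) \left(-195\right) = 16575 - 195 H$)
$R = 0$ ($R = 2 \left(- 8 \left(-2 + 2\right)\right)^{3} = 2 \left(\left(-8\right) 0\right)^{3} = 2 \cdot 0^{3} = 2 \cdot 0 = 0$)
$R - f{\left(60 \right)} = 0 - \left(16575 - 11700\right) = 0 - 4875 = -4875$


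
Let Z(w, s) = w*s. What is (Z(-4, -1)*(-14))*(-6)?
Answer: 336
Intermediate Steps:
Z(w, s) = s*w
(Z(-4, -1)*(-14))*(-6) = (-1*(-4)*(-14))*(-6) = (4*(-14))*(-6) = -56*(-6) = 336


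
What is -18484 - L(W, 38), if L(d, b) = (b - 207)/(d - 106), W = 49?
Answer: -1053757/57 ≈ -18487.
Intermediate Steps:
L(d, b) = (-207 + b)/(-106 + d)
-18484 - L(W, 38) = -18484 - (-207 + 38)/(-106 + 49) = -18484 - (-169)/(-57) = -18484 - (-1)*(-169)/57 = -18484 - 1*169/57 = -18484 - 169/57 = -1053757/57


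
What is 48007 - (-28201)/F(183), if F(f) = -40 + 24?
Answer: 739911/16 ≈ 46244.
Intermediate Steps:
F(f) = -16
48007 - (-28201)/F(183) = 48007 - (-28201)/(-16) = 48007 - (-28201)*(-1)/16 = 48007 - 1*28201/16 = 48007 - 28201/16 = 739911/16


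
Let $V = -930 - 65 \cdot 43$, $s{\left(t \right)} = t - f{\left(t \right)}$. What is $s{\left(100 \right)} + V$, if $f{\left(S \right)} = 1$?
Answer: $-3626$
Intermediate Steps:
$s{\left(t \right)} = -1 + t$ ($s{\left(t \right)} = t - 1 = -1 + t$)
$V = -3725$ ($V = -930 - 2795 = -3725$)
$s{\left(100 \right)} + V = \left(-1 + 100\right) - 3725 = 99 - 3725 = -3626$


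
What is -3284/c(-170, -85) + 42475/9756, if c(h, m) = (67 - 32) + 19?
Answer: -1652503/29268 ≈ -56.461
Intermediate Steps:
c(h, m) = 54 (c(h, m) = 35 + 19 = 54)
-3284/c(-170, -85) + 42475/9756 = -3284/54 + 42475/9756 = -3284*1/54 + 42475*(1/9756) = -1642/27 + 42475/9756 = -1652503/29268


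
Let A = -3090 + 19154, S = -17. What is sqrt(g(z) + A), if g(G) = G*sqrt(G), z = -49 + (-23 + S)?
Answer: sqrt(16064 - 89*I*sqrt(89)) ≈ 126.79 - 3.3112*I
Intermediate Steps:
z = -89 (z = -49 + (-23 - 17) = -49 - 40 = -89)
A = 16064
g(G) = G**(3/2)
sqrt(g(z) + A) = sqrt((-89)**(3/2) + 16064) = sqrt(-89*I*sqrt(89) + 16064) = sqrt(16064 - 89*I*sqrt(89))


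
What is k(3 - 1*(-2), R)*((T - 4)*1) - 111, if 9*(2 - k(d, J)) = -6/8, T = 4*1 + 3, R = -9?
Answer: -419/4 ≈ -104.75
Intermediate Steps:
T = 7 (T = 4 + 3 = 7)
k(d, J) = 25/12 (k(d, J) = 2 - (-2)/(3*8) = 2 - 1/9*(-3/4) = 2 + 1/12 = 25/12)
k(3 - 1*(-2), R)*((T - 4)*1) - 111 = 25*((7 - 4)*1)/12 - 111 = 25*(3*1)/12 - 111 = (25/12)*3 - 111 = 25/4 - 111 = -419/4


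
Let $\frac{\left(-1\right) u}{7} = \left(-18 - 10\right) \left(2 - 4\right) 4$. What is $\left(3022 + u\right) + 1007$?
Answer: $2461$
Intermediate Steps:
$u = -1568$ ($u = - 7 \left(-18 - 10\right) \left(2 - 4\right) 4 = - 7 \left(- 28 \left(\left(-2\right) 4\right)\right) = - 7 \left(\left(-28\right) \left(-8\right)\right) = \left(-7\right) 224 = -1568$)
$\left(3022 + u\right) + 1007 = \left(3022 - 1568\right) + 1007 = 1454 + 1007 = 2461$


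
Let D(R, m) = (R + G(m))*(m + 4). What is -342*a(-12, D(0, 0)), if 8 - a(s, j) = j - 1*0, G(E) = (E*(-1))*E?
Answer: -2736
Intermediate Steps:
G(E) = -E² (G(E) = (-E)*E = -E²)
D(R, m) = (4 + m)*(R - m²) (D(R, m) = (R - m²)*(m + 4) = (R - m²)*(4 + m) = (4 + m)*(R - m²))
a(s, j) = 8 - j (a(s, j) = 8 - (j - 1*0) = 8 - (j + 0) = 8 - j)
-342*a(-12, D(0, 0)) = -342*(8 - (-1*0³ - 4*0² + 4*0 + 0*0)) = -342*(8 - (-1*0 - 4*0 + 0 + 0)) = -342*(8 - (0 + 0 + 0 + 0)) = -342*(8 - 1*0) = -342*(8 + 0) = -342*8 = -2736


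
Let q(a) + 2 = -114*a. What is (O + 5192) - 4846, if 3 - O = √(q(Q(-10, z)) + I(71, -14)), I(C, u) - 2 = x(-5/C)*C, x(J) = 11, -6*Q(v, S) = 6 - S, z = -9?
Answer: 349 - √1066 ≈ 316.35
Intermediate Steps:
Q(v, S) = -1 + S/6 (Q(v, S) = -(6 - S)/6 = -1 + S/6)
q(a) = -2 - 114*a
I(C, u) = 2 + 11*C
O = 3 - √1066 (O = 3 - √((-2 - 114*(-1 + (⅙)*(-9))) + (2 + 11*71)) = 3 - √((-2 - 114*(-1 - 3/2)) + (2 + 781)) = 3 - √((-2 - 114*(-5/2)) + 783) = 3 - √((-2 + 285) + 783) = 3 - √(283 + 783) = 3 - √1066 ≈ -29.650)
(O + 5192) - 4846 = ((3 - √1066) + 5192) - 4846 = (5195 - √1066) - 4846 = 349 - √1066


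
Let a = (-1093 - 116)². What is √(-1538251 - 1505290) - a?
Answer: -1461681 + I*√3043541 ≈ -1.4617e+6 + 1744.6*I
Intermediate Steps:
a = 1461681 (a = (-1209)² = 1461681)
√(-1538251 - 1505290) - a = √(-1538251 - 1505290) - 1*1461681 = √(-3043541) - 1461681 = I*√3043541 - 1461681 = -1461681 + I*√3043541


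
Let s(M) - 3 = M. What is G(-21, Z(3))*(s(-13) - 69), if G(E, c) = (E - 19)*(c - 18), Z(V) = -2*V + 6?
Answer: -56880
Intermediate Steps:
Z(V) = 6 - 2*V
G(E, c) = (-19 + E)*(-18 + c)
s(M) = 3 + M
G(-21, Z(3))*(s(-13) - 69) = (342 - 19*(6 - 2*3) - 18*(-21) - 21*(6 - 2*3))*((3 - 13) - 69) = (342 - 19*(6 - 6) + 378 - 21*(6 - 6))*(-10 - 69) = (342 - 19*0 + 378 - 21*0)*(-79) = (342 + 0 + 378 + 0)*(-79) = 720*(-79) = -56880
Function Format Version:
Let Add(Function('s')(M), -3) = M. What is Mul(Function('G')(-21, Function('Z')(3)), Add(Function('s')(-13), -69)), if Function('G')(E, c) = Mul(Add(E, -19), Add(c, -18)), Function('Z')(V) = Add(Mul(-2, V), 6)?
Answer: -56880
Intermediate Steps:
Function('Z')(V) = Add(6, Mul(-2, V))
Function('G')(E, c) = Mul(Add(-19, E), Add(-18, c))
Function('s')(M) = Add(3, M)
Mul(Function('G')(-21, Function('Z')(3)), Add(Function('s')(-13), -69)) = Mul(Add(342, Mul(-19, Add(6, Mul(-2, 3))), Mul(-18, -21), Mul(-21, Add(6, Mul(-2, 3)))), Add(Add(3, -13), -69)) = Mul(Add(342, Mul(-19, Add(6, -6)), 378, Mul(-21, Add(6, -6))), Add(-10, -69)) = Mul(Add(342, Mul(-19, 0), 378, Mul(-21, 0)), -79) = Mul(Add(342, 0, 378, 0), -79) = Mul(720, -79) = -56880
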